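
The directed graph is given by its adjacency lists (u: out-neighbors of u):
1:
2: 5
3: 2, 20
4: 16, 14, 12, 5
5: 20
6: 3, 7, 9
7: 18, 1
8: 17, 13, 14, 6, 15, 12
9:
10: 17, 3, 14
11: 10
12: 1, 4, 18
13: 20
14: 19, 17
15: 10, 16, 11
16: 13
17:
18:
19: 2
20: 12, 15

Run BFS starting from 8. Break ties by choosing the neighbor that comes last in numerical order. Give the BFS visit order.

8 17 15 14 13 12 6 16 11 10 19 20 18 4 1 9 7 3 2 5

Visit 8; enqueue 17, 15, 14, 13, 12, 6 → queue [17, 15, 14, 13, 12, 6]
Visit 17 → queue [15, 14, 13, 12, 6]
Visit 15; enqueue 16, 11, 10 → queue [14, 13, 12, 6, 16, 11, 10]
Visit 14; enqueue 19 → queue [13, 12, 6, 16, 11, 10, 19]
Visit 13; enqueue 20 → queue [12, 6, 16, 11, 10, 19, 20]
Visit 12; enqueue 18, 4, 1 → queue [6, 16, 11, 10, 19, 20, 18, 4, 1]
Visit 6; enqueue 9, 7, 3 → queue [16, 11, 10, 19, 20, 18, 4, 1, 9, 7, 3]
Visit 16 → queue [11, 10, 19, 20, 18, 4, 1, 9, 7, 3]
Visit 11 → queue [10, 19, 20, 18, 4, 1, 9, 7, 3]
Visit 10 → queue [19, 20, 18, 4, 1, 9, 7, 3]
Visit 19; enqueue 2 → queue [20, 18, 4, 1, 9, 7, 3, 2]
Visit 20 → queue [18, 4, 1, 9, 7, 3, 2]
Visit 18 → queue [4, 1, 9, 7, 3, 2]
Visit 4; enqueue 5 → queue [1, 9, 7, 3, 2, 5]
Visit 1 → queue [9, 7, 3, 2, 5]
Visit 9 → queue [7, 3, 2, 5]
Visit 7 → queue [3, 2, 5]
Visit 3 → queue [2, 5]
Visit 2 → queue [5]
Visit 5 → queue []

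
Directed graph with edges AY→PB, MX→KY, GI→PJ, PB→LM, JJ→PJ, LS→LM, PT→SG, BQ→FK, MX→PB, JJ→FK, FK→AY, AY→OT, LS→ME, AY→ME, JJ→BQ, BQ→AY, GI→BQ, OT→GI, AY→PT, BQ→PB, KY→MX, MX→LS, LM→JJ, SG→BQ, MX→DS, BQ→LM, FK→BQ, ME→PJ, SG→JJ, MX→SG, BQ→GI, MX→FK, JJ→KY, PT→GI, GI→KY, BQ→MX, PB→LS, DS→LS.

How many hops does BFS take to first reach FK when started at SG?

2

Level 0: SG
Level 1: BQ, JJ
Level 2: AY, FK, GI, KY, LM, MX, PB, PJ
Level 3: DS, LS, ME, OT, PT
FK first appears at level 2.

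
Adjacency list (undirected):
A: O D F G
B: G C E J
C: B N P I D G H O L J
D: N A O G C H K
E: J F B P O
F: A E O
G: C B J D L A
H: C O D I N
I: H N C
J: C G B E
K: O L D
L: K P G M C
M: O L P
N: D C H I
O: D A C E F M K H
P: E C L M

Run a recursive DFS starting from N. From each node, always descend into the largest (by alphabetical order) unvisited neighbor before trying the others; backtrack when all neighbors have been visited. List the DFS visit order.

Visit N
N → I
I → H
H → O
O → M
M → P
P → L
L → K
K → D
D → G
G → J
J → E
E → F
F → A
E → B
B → C

N -> I -> H -> O -> M -> P -> L -> K -> D -> G -> J -> E -> F -> A -> B -> C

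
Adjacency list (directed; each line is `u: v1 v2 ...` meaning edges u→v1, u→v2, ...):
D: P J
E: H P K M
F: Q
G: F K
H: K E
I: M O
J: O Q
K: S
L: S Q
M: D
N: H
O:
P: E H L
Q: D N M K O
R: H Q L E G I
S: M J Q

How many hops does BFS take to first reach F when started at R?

2

Level 0: R
Level 1: E, G, H, I, L, Q
Level 2: D, F, K, M, N, O, P, S
Level 3: J
F first appears at level 2.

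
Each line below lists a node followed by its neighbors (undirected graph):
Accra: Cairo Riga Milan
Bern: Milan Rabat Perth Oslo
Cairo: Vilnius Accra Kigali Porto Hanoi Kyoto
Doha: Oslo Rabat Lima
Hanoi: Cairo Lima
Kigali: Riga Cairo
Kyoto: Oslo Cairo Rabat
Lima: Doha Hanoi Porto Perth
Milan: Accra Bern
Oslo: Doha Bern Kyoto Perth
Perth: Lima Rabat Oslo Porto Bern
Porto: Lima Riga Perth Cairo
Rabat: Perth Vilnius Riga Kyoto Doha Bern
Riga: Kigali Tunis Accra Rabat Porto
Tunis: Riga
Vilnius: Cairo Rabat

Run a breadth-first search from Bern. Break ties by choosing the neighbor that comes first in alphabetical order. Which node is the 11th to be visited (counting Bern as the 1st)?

Visit Bern; enqueue Milan, Oslo, Perth, Rabat → queue [Milan, Oslo, Perth, Rabat]
Visit Milan; enqueue Accra → queue [Oslo, Perth, Rabat, Accra]
Visit Oslo; enqueue Doha, Kyoto → queue [Perth, Rabat, Accra, Doha, Kyoto]
Visit Perth; enqueue Lima, Porto → queue [Rabat, Accra, Doha, Kyoto, Lima, Porto]
Visit Rabat; enqueue Riga, Vilnius → queue [Accra, Doha, Kyoto, Lima, Porto, Riga, Vilnius]
Visit Accra; enqueue Cairo → queue [Doha, Kyoto, Lima, Porto, Riga, Vilnius, Cairo]
Visit Doha → queue [Kyoto, Lima, Porto, Riga, Vilnius, Cairo]
Visit Kyoto → queue [Lima, Porto, Riga, Vilnius, Cairo]
Visit Lima; enqueue Hanoi → queue [Porto, Riga, Vilnius, Cairo, Hanoi]
Visit Porto → queue [Riga, Vilnius, Cairo, Hanoi]
Visit Riga; enqueue Kigali, Tunis → queue [Vilnius, Cairo, Hanoi, Kigali, Tunis]
Visit Vilnius → queue [Cairo, Hanoi, Kigali, Tunis]
Visit Cairo → queue [Hanoi, Kigali, Tunis]
Visit Hanoi → queue [Kigali, Tunis]
Visit Kigali → queue [Tunis]
Visit Tunis → queue []

Visit order: Bern, Milan, Oslo, Perth, Rabat, Accra, Doha, Kyoto, Lima, Porto, Riga, Vilnius, Cairo, Hanoi, Kigali, Tunis

Riga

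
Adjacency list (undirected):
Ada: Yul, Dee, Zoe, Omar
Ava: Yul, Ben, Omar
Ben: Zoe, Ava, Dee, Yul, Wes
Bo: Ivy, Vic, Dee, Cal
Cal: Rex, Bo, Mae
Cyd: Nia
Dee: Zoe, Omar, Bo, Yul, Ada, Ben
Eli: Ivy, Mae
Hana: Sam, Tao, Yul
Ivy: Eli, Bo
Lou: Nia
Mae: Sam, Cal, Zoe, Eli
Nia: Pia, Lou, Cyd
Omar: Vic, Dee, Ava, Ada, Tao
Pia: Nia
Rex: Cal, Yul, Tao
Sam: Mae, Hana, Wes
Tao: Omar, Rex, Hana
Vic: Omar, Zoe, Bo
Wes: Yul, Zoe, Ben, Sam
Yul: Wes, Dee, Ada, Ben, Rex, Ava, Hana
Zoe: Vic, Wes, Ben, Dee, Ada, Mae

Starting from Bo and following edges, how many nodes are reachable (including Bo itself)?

18

BFS from Bo visits: Bo, Ivy, Vic, Dee, Cal, Eli, Omar, Zoe, Yul, Ada, Ben, Rex, Mae, Ava, Tao, Wes, Hana, Sam
Reachable nodes: 18 of 22 total.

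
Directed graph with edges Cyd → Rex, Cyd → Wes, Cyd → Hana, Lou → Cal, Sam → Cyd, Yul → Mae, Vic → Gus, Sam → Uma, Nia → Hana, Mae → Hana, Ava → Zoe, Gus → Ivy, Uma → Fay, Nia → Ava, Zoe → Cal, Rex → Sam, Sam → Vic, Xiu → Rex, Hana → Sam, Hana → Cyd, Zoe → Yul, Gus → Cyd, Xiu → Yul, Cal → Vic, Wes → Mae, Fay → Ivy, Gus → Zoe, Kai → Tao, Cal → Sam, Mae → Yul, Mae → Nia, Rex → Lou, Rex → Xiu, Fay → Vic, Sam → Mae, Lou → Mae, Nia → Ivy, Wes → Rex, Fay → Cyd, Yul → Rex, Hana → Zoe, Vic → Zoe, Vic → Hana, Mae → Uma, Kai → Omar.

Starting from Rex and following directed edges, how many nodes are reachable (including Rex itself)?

18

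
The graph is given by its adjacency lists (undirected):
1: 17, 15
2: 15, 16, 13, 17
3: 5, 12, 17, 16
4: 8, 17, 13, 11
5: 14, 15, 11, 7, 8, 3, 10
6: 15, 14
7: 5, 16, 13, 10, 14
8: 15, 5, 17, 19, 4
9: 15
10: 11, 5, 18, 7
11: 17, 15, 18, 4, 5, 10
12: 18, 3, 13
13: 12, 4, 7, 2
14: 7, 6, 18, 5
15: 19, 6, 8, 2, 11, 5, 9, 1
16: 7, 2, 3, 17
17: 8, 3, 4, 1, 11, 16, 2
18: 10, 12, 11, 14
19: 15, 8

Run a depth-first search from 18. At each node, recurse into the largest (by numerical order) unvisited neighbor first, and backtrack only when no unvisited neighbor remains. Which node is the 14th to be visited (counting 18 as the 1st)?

13

Visit 18
18 → 14
14 → 7
7 → 16
16 → 17
17 → 11
11 → 15
15 → 19
19 → 8
8 → 5
5 → 10
5 → 3
3 → 12
12 → 13
13 → 4
13 → 2
15 → 9
15 → 6
15 → 1

Visit order: 18, 14, 7, 16, 17, 11, 15, 19, 8, 5, 10, 3, 12, 13, 4, 2, 9, 6, 1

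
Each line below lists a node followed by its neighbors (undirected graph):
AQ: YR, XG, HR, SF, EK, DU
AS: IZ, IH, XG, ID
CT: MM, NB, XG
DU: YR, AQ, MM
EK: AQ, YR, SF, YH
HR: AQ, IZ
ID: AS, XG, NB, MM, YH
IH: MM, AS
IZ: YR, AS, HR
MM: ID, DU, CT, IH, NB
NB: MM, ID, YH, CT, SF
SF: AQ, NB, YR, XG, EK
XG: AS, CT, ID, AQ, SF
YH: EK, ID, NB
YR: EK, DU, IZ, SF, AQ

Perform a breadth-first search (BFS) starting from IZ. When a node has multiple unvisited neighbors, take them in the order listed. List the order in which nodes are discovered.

Visit IZ; enqueue YR, AS, HR → queue [YR, AS, HR]
Visit YR; enqueue EK, DU, SF, AQ → queue [AS, HR, EK, DU, SF, AQ]
Visit AS; enqueue IH, XG, ID → queue [HR, EK, DU, SF, AQ, IH, XG, ID]
Visit HR → queue [EK, DU, SF, AQ, IH, XG, ID]
Visit EK; enqueue YH → queue [DU, SF, AQ, IH, XG, ID, YH]
Visit DU; enqueue MM → queue [SF, AQ, IH, XG, ID, YH, MM]
Visit SF; enqueue NB → queue [AQ, IH, XG, ID, YH, MM, NB]
Visit AQ → queue [IH, XG, ID, YH, MM, NB]
Visit IH → queue [XG, ID, YH, MM, NB]
Visit XG; enqueue CT → queue [ID, YH, MM, NB, CT]
Visit ID → queue [YH, MM, NB, CT]
Visit YH → queue [MM, NB, CT]
Visit MM → queue [NB, CT]
Visit NB → queue [CT]
Visit CT → queue []

IZ YR AS HR EK DU SF AQ IH XG ID YH MM NB CT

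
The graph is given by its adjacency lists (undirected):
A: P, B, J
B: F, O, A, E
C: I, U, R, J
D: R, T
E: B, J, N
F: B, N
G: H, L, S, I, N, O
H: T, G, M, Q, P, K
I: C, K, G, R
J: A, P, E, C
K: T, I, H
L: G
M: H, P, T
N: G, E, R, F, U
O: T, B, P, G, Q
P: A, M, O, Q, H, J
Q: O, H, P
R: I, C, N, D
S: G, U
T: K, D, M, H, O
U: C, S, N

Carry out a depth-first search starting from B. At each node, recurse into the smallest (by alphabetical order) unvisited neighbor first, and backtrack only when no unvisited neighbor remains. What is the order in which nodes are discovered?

Visit B
B → A
A → J
J → C
C → I
I → G
G → H
H → K
K → T
T → D
D → R
R → N
N → E
N → F
N → U
U → S
T → M
M → P
P → O
O → Q
G → L

B -> A -> J -> C -> I -> G -> H -> K -> T -> D -> R -> N -> E -> F -> U -> S -> M -> P -> O -> Q -> L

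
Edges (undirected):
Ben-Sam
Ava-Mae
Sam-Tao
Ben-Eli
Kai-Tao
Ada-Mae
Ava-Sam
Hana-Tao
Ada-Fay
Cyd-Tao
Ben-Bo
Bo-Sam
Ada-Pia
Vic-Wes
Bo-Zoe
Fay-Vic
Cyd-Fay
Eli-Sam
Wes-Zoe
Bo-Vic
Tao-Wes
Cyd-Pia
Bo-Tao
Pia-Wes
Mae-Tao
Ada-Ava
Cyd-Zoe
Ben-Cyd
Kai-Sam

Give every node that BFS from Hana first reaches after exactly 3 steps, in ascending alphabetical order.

Level 0: Hana
Level 1: Tao
Level 2: Bo, Cyd, Kai, Mae, Sam, Wes
Level 3: Ada, Ava, Ben, Eli, Fay, Pia, Vic, Zoe

Ada, Ava, Ben, Eli, Fay, Pia, Vic, Zoe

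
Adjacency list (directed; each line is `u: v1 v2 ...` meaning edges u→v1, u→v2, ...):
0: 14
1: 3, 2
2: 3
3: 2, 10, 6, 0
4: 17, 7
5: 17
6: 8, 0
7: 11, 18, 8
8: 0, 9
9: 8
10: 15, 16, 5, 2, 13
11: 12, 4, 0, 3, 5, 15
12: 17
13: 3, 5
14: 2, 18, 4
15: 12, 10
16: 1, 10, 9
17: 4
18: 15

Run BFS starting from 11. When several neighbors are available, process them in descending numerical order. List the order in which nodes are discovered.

Visit 11; enqueue 15, 12, 5, 4, 3, 0 → queue [15, 12, 5, 4, 3, 0]
Visit 15; enqueue 10 → queue [12, 5, 4, 3, 0, 10]
Visit 12; enqueue 17 → queue [5, 4, 3, 0, 10, 17]
Visit 5 → queue [4, 3, 0, 10, 17]
Visit 4; enqueue 7 → queue [3, 0, 10, 17, 7]
Visit 3; enqueue 6, 2 → queue [0, 10, 17, 7, 6, 2]
Visit 0; enqueue 14 → queue [10, 17, 7, 6, 2, 14]
Visit 10; enqueue 16, 13 → queue [17, 7, 6, 2, 14, 16, 13]
Visit 17 → queue [7, 6, 2, 14, 16, 13]
Visit 7; enqueue 18, 8 → queue [6, 2, 14, 16, 13, 18, 8]
Visit 6 → queue [2, 14, 16, 13, 18, 8]
Visit 2 → queue [14, 16, 13, 18, 8]
Visit 14 → queue [16, 13, 18, 8]
Visit 16; enqueue 9, 1 → queue [13, 18, 8, 9, 1]
Visit 13 → queue [18, 8, 9, 1]
Visit 18 → queue [8, 9, 1]
Visit 8 → queue [9, 1]
Visit 9 → queue [1]
Visit 1 → queue []

11 -> 15 -> 12 -> 5 -> 4 -> 3 -> 0 -> 10 -> 17 -> 7 -> 6 -> 2 -> 14 -> 16 -> 13 -> 18 -> 8 -> 9 -> 1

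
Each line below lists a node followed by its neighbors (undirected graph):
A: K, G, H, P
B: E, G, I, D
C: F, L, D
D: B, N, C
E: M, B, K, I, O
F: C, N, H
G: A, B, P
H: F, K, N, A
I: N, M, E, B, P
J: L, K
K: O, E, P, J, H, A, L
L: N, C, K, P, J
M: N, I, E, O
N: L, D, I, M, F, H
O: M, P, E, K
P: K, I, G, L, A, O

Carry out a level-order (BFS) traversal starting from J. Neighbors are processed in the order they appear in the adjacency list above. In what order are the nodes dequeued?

J → L → K → N → C → P → O → E → H → A → D → I → M → F → G → B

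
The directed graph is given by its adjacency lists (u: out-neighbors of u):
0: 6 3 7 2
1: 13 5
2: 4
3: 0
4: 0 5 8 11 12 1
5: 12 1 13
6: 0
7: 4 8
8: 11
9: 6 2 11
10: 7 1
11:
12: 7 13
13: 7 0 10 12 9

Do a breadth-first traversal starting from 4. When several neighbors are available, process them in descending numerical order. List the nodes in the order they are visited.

4 12 11 8 5 1 0 13 7 6 3 2 10 9

Visit 4; enqueue 12, 11, 8, 5, 1, 0 → queue [12, 11, 8, 5, 1, 0]
Visit 12; enqueue 13, 7 → queue [11, 8, 5, 1, 0, 13, 7]
Visit 11 → queue [8, 5, 1, 0, 13, 7]
Visit 8 → queue [5, 1, 0, 13, 7]
Visit 5 → queue [1, 0, 13, 7]
Visit 1 → queue [0, 13, 7]
Visit 0; enqueue 6, 3, 2 → queue [13, 7, 6, 3, 2]
Visit 13; enqueue 10, 9 → queue [7, 6, 3, 2, 10, 9]
Visit 7 → queue [6, 3, 2, 10, 9]
Visit 6 → queue [3, 2, 10, 9]
Visit 3 → queue [2, 10, 9]
Visit 2 → queue [10, 9]
Visit 10 → queue [9]
Visit 9 → queue []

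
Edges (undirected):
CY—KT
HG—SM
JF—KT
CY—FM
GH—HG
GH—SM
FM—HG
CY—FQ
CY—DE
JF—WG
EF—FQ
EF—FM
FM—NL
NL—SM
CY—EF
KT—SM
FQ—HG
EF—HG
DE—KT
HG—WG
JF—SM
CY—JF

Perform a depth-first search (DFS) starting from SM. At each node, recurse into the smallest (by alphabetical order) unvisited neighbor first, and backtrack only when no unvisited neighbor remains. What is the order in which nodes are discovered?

SM GH HG EF CY DE KT JF WG FM NL FQ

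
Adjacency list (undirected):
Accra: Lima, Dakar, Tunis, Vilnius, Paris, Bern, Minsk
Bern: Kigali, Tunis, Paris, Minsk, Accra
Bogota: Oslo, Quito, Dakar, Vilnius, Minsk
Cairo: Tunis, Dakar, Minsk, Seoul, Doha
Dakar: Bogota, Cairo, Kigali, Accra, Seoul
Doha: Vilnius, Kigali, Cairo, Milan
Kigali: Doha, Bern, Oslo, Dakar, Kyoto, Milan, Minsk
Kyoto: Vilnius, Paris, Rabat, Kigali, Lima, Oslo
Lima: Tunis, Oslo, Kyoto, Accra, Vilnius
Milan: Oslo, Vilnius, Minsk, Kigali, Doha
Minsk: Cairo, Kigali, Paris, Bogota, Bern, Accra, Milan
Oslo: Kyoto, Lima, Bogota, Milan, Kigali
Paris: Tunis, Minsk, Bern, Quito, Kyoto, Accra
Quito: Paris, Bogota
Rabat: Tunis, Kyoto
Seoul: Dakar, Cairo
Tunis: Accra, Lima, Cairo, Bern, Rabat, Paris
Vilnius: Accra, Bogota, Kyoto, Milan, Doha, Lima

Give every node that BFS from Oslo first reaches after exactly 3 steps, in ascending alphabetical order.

Cairo, Seoul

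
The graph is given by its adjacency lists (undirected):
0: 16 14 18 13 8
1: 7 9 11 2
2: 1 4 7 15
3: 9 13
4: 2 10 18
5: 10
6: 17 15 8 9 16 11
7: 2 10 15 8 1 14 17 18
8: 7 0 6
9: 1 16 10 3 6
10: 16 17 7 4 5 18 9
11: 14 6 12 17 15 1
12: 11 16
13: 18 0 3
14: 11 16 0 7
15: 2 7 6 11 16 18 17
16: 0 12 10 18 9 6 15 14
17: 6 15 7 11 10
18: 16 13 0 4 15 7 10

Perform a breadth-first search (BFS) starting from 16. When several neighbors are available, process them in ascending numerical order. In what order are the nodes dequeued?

Visit 16; enqueue 0, 6, 9, 10, 12, 14, 15, 18 → queue [0, 6, 9, 10, 12, 14, 15, 18]
Visit 0; enqueue 8, 13 → queue [6, 9, 10, 12, 14, 15, 18, 8, 13]
Visit 6; enqueue 11, 17 → queue [9, 10, 12, 14, 15, 18, 8, 13, 11, 17]
Visit 9; enqueue 1, 3 → queue [10, 12, 14, 15, 18, 8, 13, 11, 17, 1, 3]
Visit 10; enqueue 4, 5, 7 → queue [12, 14, 15, 18, 8, 13, 11, 17, 1, 3, 4, 5, 7]
Visit 12 → queue [14, 15, 18, 8, 13, 11, 17, 1, 3, 4, 5, 7]
Visit 14 → queue [15, 18, 8, 13, 11, 17, 1, 3, 4, 5, 7]
Visit 15; enqueue 2 → queue [18, 8, 13, 11, 17, 1, 3, 4, 5, 7, 2]
Visit 18 → queue [8, 13, 11, 17, 1, 3, 4, 5, 7, 2]
Visit 8 → queue [13, 11, 17, 1, 3, 4, 5, 7, 2]
Visit 13 → queue [11, 17, 1, 3, 4, 5, 7, 2]
Visit 11 → queue [17, 1, 3, 4, 5, 7, 2]
Visit 17 → queue [1, 3, 4, 5, 7, 2]
Visit 1 → queue [3, 4, 5, 7, 2]
Visit 3 → queue [4, 5, 7, 2]
Visit 4 → queue [5, 7, 2]
Visit 5 → queue [7, 2]
Visit 7 → queue [2]
Visit 2 → queue []

16 -> 0 -> 6 -> 9 -> 10 -> 12 -> 14 -> 15 -> 18 -> 8 -> 13 -> 11 -> 17 -> 1 -> 3 -> 4 -> 5 -> 7 -> 2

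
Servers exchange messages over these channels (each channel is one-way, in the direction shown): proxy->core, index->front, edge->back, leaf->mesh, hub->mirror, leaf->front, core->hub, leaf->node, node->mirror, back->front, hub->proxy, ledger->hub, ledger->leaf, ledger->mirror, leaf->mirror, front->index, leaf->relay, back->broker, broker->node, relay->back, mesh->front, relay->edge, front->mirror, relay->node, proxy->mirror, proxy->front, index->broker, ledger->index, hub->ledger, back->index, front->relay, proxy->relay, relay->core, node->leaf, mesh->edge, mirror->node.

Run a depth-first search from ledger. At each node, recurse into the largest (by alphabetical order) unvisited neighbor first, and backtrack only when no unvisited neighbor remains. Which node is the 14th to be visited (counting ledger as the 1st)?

mesh

Visit ledger
ledger → mirror
mirror → node
node → leaf
leaf → relay
relay → edge
edge → back
back → index
index → front
index → broker
relay → core
core → hub
hub → proxy
leaf → mesh

Visit order: ledger, mirror, node, leaf, relay, edge, back, index, front, broker, core, hub, proxy, mesh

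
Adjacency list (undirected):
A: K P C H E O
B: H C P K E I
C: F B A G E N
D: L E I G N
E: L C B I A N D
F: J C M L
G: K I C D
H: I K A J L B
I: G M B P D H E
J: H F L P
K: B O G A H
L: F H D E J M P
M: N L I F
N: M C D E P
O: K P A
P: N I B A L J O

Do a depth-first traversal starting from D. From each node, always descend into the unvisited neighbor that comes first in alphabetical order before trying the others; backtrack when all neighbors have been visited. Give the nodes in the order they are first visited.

D → E → A → C → B → H → I → G → K → O → P → J → F → L → M → N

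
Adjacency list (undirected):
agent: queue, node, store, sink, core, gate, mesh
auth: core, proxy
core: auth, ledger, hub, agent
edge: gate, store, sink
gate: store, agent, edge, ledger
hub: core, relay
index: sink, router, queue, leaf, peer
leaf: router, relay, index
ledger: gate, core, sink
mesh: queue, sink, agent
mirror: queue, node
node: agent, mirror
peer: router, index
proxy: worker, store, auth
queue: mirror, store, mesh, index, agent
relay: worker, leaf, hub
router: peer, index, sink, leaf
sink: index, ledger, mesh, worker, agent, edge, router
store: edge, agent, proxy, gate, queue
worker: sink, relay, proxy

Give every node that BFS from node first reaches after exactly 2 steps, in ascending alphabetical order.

Level 0: node
Level 1: agent, mirror
Level 2: core, gate, mesh, queue, sink, store
Level 3: auth, edge, hub, index, ledger, proxy, router, worker
Level 4: leaf, peer, relay

core, gate, mesh, queue, sink, store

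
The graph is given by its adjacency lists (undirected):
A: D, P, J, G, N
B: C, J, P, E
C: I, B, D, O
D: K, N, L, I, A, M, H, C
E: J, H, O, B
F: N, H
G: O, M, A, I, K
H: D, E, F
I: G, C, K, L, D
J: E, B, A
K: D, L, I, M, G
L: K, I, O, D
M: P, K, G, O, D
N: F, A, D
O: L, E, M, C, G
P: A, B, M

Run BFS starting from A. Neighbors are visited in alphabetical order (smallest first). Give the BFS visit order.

Visit A; enqueue D, G, J, N, P → queue [D, G, J, N, P]
Visit D; enqueue C, H, I, K, L, M → queue [G, J, N, P, C, H, I, K, L, M]
Visit G; enqueue O → queue [J, N, P, C, H, I, K, L, M, O]
Visit J; enqueue B, E → queue [N, P, C, H, I, K, L, M, O, B, E]
Visit N; enqueue F → queue [P, C, H, I, K, L, M, O, B, E, F]
Visit P → queue [C, H, I, K, L, M, O, B, E, F]
Visit C → queue [H, I, K, L, M, O, B, E, F]
Visit H → queue [I, K, L, M, O, B, E, F]
Visit I → queue [K, L, M, O, B, E, F]
Visit K → queue [L, M, O, B, E, F]
Visit L → queue [M, O, B, E, F]
Visit M → queue [O, B, E, F]
Visit O → queue [B, E, F]
Visit B → queue [E, F]
Visit E → queue [F]
Visit F → queue []

A, D, G, J, N, P, C, H, I, K, L, M, O, B, E, F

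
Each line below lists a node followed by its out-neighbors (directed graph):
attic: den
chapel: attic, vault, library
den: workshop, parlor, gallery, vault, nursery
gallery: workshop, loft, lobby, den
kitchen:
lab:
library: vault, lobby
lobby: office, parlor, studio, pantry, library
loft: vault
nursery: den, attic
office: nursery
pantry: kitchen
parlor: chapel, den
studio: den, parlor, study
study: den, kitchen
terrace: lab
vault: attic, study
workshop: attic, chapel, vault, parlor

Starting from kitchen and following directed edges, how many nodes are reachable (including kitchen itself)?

1

BFS from kitchen visits: kitchen
Reachable nodes: 1 of 18 total.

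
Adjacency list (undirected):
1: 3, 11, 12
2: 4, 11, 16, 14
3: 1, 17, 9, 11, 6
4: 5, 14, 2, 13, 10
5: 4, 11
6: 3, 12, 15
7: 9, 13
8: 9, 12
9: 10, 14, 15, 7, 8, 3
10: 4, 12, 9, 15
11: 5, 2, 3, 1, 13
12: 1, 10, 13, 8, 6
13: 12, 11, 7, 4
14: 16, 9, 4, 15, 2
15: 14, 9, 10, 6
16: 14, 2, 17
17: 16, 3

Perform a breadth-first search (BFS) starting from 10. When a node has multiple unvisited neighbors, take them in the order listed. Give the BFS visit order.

Visit 10; enqueue 4, 12, 9, 15 → queue [4, 12, 9, 15]
Visit 4; enqueue 5, 14, 2, 13 → queue [12, 9, 15, 5, 14, 2, 13]
Visit 12; enqueue 1, 8, 6 → queue [9, 15, 5, 14, 2, 13, 1, 8, 6]
Visit 9; enqueue 7, 3 → queue [15, 5, 14, 2, 13, 1, 8, 6, 7, 3]
Visit 15 → queue [5, 14, 2, 13, 1, 8, 6, 7, 3]
Visit 5; enqueue 11 → queue [14, 2, 13, 1, 8, 6, 7, 3, 11]
Visit 14; enqueue 16 → queue [2, 13, 1, 8, 6, 7, 3, 11, 16]
Visit 2 → queue [13, 1, 8, 6, 7, 3, 11, 16]
Visit 13 → queue [1, 8, 6, 7, 3, 11, 16]
Visit 1 → queue [8, 6, 7, 3, 11, 16]
Visit 8 → queue [6, 7, 3, 11, 16]
Visit 6 → queue [7, 3, 11, 16]
Visit 7 → queue [3, 11, 16]
Visit 3; enqueue 17 → queue [11, 16, 17]
Visit 11 → queue [16, 17]
Visit 16 → queue [17]
Visit 17 → queue []

10 -> 4 -> 12 -> 9 -> 15 -> 5 -> 14 -> 2 -> 13 -> 1 -> 8 -> 6 -> 7 -> 3 -> 11 -> 16 -> 17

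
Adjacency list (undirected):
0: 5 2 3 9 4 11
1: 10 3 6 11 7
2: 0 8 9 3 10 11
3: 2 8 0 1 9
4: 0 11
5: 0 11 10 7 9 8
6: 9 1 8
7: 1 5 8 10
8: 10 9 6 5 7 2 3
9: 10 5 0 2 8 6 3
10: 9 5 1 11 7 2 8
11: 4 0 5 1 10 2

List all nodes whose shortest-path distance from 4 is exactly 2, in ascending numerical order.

Level 0: 4
Level 1: 0, 11
Level 2: 1, 2, 3, 5, 9, 10
Level 3: 6, 7, 8

1, 2, 3, 5, 9, 10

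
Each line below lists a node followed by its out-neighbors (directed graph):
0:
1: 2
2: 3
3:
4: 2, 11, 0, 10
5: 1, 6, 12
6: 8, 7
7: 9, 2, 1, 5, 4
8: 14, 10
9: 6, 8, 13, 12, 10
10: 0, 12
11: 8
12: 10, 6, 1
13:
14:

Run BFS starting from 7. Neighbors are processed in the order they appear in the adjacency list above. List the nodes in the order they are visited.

Visit 7; enqueue 9, 2, 1, 5, 4 → queue [9, 2, 1, 5, 4]
Visit 9; enqueue 6, 8, 13, 12, 10 → queue [2, 1, 5, 4, 6, 8, 13, 12, 10]
Visit 2; enqueue 3 → queue [1, 5, 4, 6, 8, 13, 12, 10, 3]
Visit 1 → queue [5, 4, 6, 8, 13, 12, 10, 3]
Visit 5 → queue [4, 6, 8, 13, 12, 10, 3]
Visit 4; enqueue 11, 0 → queue [6, 8, 13, 12, 10, 3, 11, 0]
Visit 6 → queue [8, 13, 12, 10, 3, 11, 0]
Visit 8; enqueue 14 → queue [13, 12, 10, 3, 11, 0, 14]
Visit 13 → queue [12, 10, 3, 11, 0, 14]
Visit 12 → queue [10, 3, 11, 0, 14]
Visit 10 → queue [3, 11, 0, 14]
Visit 3 → queue [11, 0, 14]
Visit 11 → queue [0, 14]
Visit 0 → queue [14]
Visit 14 → queue []

7 → 9 → 2 → 1 → 5 → 4 → 6 → 8 → 13 → 12 → 10 → 3 → 11 → 0 → 14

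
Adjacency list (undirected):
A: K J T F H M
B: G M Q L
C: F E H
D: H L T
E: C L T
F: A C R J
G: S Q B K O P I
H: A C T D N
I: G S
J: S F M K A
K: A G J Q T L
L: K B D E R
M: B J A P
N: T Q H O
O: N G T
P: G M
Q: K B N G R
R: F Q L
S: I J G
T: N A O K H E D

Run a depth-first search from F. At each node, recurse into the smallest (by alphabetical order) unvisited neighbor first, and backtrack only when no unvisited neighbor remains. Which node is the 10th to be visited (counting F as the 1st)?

Visit F
F → A
A → H
H → C
C → E
E → L
L → B
B → G
G → I
I → S
S → J
J → K
K → Q
Q → N
N → O
O → T
T → D
Q → R
J → M
M → P

Visit order: F, A, H, C, E, L, B, G, I, S, J, K, Q, N, O, T, D, R, M, P

S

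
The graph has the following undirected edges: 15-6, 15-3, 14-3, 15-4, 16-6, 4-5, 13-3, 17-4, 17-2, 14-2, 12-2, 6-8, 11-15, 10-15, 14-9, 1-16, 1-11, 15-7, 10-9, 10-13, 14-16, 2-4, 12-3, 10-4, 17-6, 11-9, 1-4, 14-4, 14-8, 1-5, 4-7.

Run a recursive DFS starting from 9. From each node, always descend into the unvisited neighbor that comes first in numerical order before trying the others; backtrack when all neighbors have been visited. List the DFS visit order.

9, 10, 4, 1, 5, 11, 15, 3, 12, 2, 14, 8, 6, 16, 17, 13, 7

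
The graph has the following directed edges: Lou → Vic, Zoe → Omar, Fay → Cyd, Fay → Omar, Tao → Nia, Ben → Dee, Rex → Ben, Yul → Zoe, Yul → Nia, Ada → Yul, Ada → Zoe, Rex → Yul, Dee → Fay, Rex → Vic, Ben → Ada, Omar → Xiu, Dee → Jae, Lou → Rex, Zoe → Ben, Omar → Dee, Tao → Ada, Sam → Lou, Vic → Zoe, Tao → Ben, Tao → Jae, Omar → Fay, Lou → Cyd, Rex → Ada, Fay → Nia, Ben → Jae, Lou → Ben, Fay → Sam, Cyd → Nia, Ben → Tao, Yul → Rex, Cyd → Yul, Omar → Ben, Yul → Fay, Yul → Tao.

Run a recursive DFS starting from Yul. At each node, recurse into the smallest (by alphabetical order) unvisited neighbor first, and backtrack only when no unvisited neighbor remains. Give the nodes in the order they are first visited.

Yul, Fay, Cyd, Nia, Omar, Ben, Ada, Zoe, Dee, Jae, Tao, Xiu, Sam, Lou, Rex, Vic

Visit Yul
Yul → Fay
Fay → Cyd
Cyd → Nia
Fay → Omar
Omar → Ben
Ben → Ada
Ada → Zoe
Ben → Dee
Dee → Jae
Ben → Tao
Omar → Xiu
Fay → Sam
Sam → Lou
Lou → Rex
Rex → Vic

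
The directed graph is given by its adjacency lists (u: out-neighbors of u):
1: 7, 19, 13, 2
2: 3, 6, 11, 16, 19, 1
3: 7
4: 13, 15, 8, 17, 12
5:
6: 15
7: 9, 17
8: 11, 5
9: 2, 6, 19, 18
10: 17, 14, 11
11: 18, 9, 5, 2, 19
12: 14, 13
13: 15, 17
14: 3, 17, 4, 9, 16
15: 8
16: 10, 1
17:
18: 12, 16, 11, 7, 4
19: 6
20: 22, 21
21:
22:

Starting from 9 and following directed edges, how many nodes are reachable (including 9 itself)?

19

BFS from 9 visits: 9, 2, 6, 18, 19, 1, 3, 11, 16, 15, 4, 7, 12, 13, 5, 10, 8, 17, 14
Reachable nodes: 19 of 22 total.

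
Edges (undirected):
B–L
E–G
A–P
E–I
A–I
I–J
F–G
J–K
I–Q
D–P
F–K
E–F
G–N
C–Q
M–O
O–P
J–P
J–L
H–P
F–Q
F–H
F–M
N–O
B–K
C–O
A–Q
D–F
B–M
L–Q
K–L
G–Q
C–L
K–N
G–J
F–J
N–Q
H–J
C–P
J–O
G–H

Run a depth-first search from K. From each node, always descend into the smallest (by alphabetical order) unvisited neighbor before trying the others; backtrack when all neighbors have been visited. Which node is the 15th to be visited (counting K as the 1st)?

Visit K
K → B
B → L
L → C
C → O
O → J
J → F
F → D
D → P
P → A
A → I
I → E
E → G
G → H
G → N
N → Q
F → M

Visit order: K, B, L, C, O, J, F, D, P, A, I, E, G, H, N, Q, M

N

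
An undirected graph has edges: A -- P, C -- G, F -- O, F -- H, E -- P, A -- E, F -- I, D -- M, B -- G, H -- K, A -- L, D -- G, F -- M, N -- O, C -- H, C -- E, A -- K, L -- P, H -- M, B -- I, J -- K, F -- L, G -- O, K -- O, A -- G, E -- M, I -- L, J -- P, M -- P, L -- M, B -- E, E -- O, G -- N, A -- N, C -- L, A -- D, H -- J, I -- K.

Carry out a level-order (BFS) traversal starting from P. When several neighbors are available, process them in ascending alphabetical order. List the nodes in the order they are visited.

P, A, E, J, L, M, D, G, K, N, B, C, O, H, F, I

Visit P; enqueue A, E, J, L, M → queue [A, E, J, L, M]
Visit A; enqueue D, G, K, N → queue [E, J, L, M, D, G, K, N]
Visit E; enqueue B, C, O → queue [J, L, M, D, G, K, N, B, C, O]
Visit J; enqueue H → queue [L, M, D, G, K, N, B, C, O, H]
Visit L; enqueue F, I → queue [M, D, G, K, N, B, C, O, H, F, I]
Visit M → queue [D, G, K, N, B, C, O, H, F, I]
Visit D → queue [G, K, N, B, C, O, H, F, I]
Visit G → queue [K, N, B, C, O, H, F, I]
Visit K → queue [N, B, C, O, H, F, I]
Visit N → queue [B, C, O, H, F, I]
Visit B → queue [C, O, H, F, I]
Visit C → queue [O, H, F, I]
Visit O → queue [H, F, I]
Visit H → queue [F, I]
Visit F → queue [I]
Visit I → queue []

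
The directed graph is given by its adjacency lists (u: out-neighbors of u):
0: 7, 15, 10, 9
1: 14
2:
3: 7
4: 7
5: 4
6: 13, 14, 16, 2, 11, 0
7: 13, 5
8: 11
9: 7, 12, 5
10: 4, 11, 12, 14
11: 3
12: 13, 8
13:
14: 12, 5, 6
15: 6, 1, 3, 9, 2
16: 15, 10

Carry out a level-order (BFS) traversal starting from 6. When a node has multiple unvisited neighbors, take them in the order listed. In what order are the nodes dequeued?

Visit 6; enqueue 13, 14, 16, 2, 11, 0 → queue [13, 14, 16, 2, 11, 0]
Visit 13 → queue [14, 16, 2, 11, 0]
Visit 14; enqueue 12, 5 → queue [16, 2, 11, 0, 12, 5]
Visit 16; enqueue 15, 10 → queue [2, 11, 0, 12, 5, 15, 10]
Visit 2 → queue [11, 0, 12, 5, 15, 10]
Visit 11; enqueue 3 → queue [0, 12, 5, 15, 10, 3]
Visit 0; enqueue 7, 9 → queue [12, 5, 15, 10, 3, 7, 9]
Visit 12; enqueue 8 → queue [5, 15, 10, 3, 7, 9, 8]
Visit 5; enqueue 4 → queue [15, 10, 3, 7, 9, 8, 4]
Visit 15; enqueue 1 → queue [10, 3, 7, 9, 8, 4, 1]
Visit 10 → queue [3, 7, 9, 8, 4, 1]
Visit 3 → queue [7, 9, 8, 4, 1]
Visit 7 → queue [9, 8, 4, 1]
Visit 9 → queue [8, 4, 1]
Visit 8 → queue [4, 1]
Visit 4 → queue [1]
Visit 1 → queue []

6, 13, 14, 16, 2, 11, 0, 12, 5, 15, 10, 3, 7, 9, 8, 4, 1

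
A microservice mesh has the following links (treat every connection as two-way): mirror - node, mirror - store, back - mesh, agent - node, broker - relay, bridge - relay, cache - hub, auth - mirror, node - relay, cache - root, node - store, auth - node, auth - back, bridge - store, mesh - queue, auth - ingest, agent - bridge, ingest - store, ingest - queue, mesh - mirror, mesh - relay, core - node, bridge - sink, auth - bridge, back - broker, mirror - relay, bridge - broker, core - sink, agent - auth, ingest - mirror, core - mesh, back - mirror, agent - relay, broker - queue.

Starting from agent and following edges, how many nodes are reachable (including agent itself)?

BFS from agent visits: agent, relay, node, bridge, auth, mirror, mesh, broker, store, core, sink, ingest, back, queue
Reachable nodes: 14 of 17 total.

14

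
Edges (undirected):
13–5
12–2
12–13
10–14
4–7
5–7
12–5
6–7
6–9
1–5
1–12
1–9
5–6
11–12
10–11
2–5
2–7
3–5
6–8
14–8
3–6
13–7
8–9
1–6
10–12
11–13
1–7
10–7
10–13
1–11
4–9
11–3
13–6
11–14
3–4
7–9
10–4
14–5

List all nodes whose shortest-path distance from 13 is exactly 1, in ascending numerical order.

5, 6, 7, 10, 11, 12

Level 0: 13
Level 1: 5, 6, 7, 10, 11, 12
Level 2: 1, 2, 3, 4, 8, 9, 14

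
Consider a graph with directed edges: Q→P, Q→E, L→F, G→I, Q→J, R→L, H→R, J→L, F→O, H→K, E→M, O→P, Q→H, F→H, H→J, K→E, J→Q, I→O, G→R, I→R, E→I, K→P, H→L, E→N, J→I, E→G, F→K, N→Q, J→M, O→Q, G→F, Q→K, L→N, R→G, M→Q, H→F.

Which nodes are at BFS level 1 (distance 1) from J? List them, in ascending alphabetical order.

Level 0: J
Level 1: I, L, M, Q
Level 2: E, F, H, K, N, O, P, R
Level 3: G

I, L, M, Q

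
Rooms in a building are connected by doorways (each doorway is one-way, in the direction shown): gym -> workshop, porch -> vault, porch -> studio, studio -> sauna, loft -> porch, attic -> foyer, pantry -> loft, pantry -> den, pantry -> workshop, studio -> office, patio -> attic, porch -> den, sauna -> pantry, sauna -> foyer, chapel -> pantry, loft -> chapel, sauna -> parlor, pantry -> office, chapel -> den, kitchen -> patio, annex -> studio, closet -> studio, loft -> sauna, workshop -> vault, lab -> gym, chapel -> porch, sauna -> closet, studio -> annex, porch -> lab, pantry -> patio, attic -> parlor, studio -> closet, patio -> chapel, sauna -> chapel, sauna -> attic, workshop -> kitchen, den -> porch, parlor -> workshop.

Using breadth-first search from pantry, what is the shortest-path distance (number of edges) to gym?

4

Level 0: pantry
Level 1: den, loft, office, patio, workshop
Level 2: attic, chapel, kitchen, porch, sauna, vault
Level 3: closet, foyer, lab, parlor, studio
Level 4: annex, gym
gym first appears at level 4.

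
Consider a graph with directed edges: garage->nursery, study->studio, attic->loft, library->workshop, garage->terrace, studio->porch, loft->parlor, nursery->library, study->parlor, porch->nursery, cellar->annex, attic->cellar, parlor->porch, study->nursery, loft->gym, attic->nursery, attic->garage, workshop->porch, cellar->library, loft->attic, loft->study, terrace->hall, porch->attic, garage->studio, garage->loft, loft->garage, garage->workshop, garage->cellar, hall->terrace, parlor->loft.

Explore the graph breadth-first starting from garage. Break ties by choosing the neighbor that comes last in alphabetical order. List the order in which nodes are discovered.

garage -> workshop -> terrace -> studio -> nursery -> loft -> cellar -> porch -> hall -> library -> study -> parlor -> gym -> attic -> annex

Visit garage; enqueue workshop, terrace, studio, nursery, loft, cellar → queue [workshop, terrace, studio, nursery, loft, cellar]
Visit workshop; enqueue porch → queue [terrace, studio, nursery, loft, cellar, porch]
Visit terrace; enqueue hall → queue [studio, nursery, loft, cellar, porch, hall]
Visit studio → queue [nursery, loft, cellar, porch, hall]
Visit nursery; enqueue library → queue [loft, cellar, porch, hall, library]
Visit loft; enqueue study, parlor, gym, attic → queue [cellar, porch, hall, library, study, parlor, gym, attic]
Visit cellar; enqueue annex → queue [porch, hall, library, study, parlor, gym, attic, annex]
Visit porch → queue [hall, library, study, parlor, gym, attic, annex]
Visit hall → queue [library, study, parlor, gym, attic, annex]
Visit library → queue [study, parlor, gym, attic, annex]
Visit study → queue [parlor, gym, attic, annex]
Visit parlor → queue [gym, attic, annex]
Visit gym → queue [attic, annex]
Visit attic → queue [annex]
Visit annex → queue []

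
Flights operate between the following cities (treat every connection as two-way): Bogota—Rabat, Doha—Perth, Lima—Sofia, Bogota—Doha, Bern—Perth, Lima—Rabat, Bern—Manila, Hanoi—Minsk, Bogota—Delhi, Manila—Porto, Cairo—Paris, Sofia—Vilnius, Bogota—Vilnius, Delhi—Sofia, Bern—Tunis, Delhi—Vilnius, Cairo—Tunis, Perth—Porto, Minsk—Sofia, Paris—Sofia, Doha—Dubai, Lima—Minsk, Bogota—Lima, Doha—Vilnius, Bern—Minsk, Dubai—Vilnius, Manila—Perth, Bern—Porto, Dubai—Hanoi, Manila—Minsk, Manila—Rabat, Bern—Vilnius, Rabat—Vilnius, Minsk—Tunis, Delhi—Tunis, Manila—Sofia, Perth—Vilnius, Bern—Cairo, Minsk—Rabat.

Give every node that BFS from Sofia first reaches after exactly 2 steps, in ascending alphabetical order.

Bern, Bogota, Cairo, Doha, Dubai, Hanoi, Perth, Porto, Rabat, Tunis

Level 0: Sofia
Level 1: Delhi, Lima, Manila, Minsk, Paris, Vilnius
Level 2: Bern, Bogota, Cairo, Doha, Dubai, Hanoi, Perth, Porto, Rabat, Tunis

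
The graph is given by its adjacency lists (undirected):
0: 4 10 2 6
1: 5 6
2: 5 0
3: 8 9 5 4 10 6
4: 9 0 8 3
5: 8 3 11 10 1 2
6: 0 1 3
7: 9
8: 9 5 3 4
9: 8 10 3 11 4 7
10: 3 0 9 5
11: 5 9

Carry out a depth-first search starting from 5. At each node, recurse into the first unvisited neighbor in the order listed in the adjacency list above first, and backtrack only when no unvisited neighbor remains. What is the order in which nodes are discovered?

Visit 5
5 → 8
8 → 9
9 → 10
10 → 3
3 → 4
4 → 0
0 → 2
0 → 6
6 → 1
9 → 11
9 → 7

5 → 8 → 9 → 10 → 3 → 4 → 0 → 2 → 6 → 1 → 11 → 7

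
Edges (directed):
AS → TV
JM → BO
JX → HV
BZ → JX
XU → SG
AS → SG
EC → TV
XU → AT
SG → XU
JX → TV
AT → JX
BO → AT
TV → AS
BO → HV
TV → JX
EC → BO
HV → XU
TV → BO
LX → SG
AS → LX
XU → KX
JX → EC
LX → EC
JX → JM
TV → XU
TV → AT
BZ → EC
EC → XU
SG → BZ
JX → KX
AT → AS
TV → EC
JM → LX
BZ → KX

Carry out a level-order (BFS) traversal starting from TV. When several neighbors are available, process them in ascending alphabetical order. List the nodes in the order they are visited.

Visit TV; enqueue AS, AT, BO, EC, JX, XU → queue [AS, AT, BO, EC, JX, XU]
Visit AS; enqueue LX, SG → queue [AT, BO, EC, JX, XU, LX, SG]
Visit AT → queue [BO, EC, JX, XU, LX, SG]
Visit BO; enqueue HV → queue [EC, JX, XU, LX, SG, HV]
Visit EC → queue [JX, XU, LX, SG, HV]
Visit JX; enqueue JM, KX → queue [XU, LX, SG, HV, JM, KX]
Visit XU → queue [LX, SG, HV, JM, KX]
Visit LX → queue [SG, HV, JM, KX]
Visit SG; enqueue BZ → queue [HV, JM, KX, BZ]
Visit HV → queue [JM, KX, BZ]
Visit JM → queue [KX, BZ]
Visit KX → queue [BZ]
Visit BZ → queue []

TV → AS → AT → BO → EC → JX → XU → LX → SG → HV → JM → KX → BZ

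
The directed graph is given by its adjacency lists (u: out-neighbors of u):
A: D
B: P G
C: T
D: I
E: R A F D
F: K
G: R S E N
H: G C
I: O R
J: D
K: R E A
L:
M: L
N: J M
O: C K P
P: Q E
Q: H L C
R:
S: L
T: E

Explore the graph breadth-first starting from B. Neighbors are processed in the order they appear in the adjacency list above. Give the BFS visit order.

Visit B; enqueue P, G → queue [P, G]
Visit P; enqueue Q, E → queue [G, Q, E]
Visit G; enqueue R, S, N → queue [Q, E, R, S, N]
Visit Q; enqueue H, L, C → queue [E, R, S, N, H, L, C]
Visit E; enqueue A, F, D → queue [R, S, N, H, L, C, A, F, D]
Visit R → queue [S, N, H, L, C, A, F, D]
Visit S → queue [N, H, L, C, A, F, D]
Visit N; enqueue J, M → queue [H, L, C, A, F, D, J, M]
Visit H → queue [L, C, A, F, D, J, M]
Visit L → queue [C, A, F, D, J, M]
Visit C; enqueue T → queue [A, F, D, J, M, T]
Visit A → queue [F, D, J, M, T]
Visit F; enqueue K → queue [D, J, M, T, K]
Visit D; enqueue I → queue [J, M, T, K, I]
Visit J → queue [M, T, K, I]
Visit M → queue [T, K, I]
Visit T → queue [K, I]
Visit K → queue [I]
Visit I; enqueue O → queue [O]
Visit O → queue []

B → P → G → Q → E → R → S → N → H → L → C → A → F → D → J → M → T → K → I → O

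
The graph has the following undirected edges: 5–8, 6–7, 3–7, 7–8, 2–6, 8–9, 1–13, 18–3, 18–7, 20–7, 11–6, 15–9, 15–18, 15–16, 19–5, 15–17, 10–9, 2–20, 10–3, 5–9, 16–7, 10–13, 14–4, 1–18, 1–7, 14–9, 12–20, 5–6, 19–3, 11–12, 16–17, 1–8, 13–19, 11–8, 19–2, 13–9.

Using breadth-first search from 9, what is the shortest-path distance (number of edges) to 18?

2

Level 0: 9
Level 1: 5, 8, 10, 13, 14, 15
Level 2: 1, 3, 4, 6, 7, 11, 16, 17, 18, 19
Level 3: 2, 12, 20
18 first appears at level 2.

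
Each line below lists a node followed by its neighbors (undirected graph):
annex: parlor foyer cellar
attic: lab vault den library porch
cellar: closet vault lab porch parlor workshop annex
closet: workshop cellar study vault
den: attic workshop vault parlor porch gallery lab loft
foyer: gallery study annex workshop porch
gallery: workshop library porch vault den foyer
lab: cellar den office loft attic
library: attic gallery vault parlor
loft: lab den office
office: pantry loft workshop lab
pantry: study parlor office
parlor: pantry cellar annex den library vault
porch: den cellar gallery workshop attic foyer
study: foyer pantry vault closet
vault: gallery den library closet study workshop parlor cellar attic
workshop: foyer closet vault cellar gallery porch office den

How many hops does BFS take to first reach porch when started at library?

2

Level 0: library
Level 1: attic, gallery, parlor, vault
Level 2: annex, cellar, closet, den, foyer, lab, pantry, porch, study, workshop
Level 3: loft, office
porch first appears at level 2.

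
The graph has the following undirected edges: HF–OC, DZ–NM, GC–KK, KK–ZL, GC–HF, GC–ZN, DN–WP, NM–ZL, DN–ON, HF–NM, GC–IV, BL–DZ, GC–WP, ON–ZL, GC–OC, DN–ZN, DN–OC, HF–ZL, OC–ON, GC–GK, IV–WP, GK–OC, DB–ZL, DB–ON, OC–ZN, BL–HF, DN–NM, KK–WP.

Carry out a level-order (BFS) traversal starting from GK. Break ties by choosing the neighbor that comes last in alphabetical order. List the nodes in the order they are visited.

Visit GK; enqueue OC, GC → queue [OC, GC]
Visit OC; enqueue ZN, ON, HF, DN → queue [GC, ZN, ON, HF, DN]
Visit GC; enqueue WP, KK, IV → queue [ZN, ON, HF, DN, WP, KK, IV]
Visit ZN → queue [ON, HF, DN, WP, KK, IV]
Visit ON; enqueue ZL, DB → queue [HF, DN, WP, KK, IV, ZL, DB]
Visit HF; enqueue NM, BL → queue [DN, WP, KK, IV, ZL, DB, NM, BL]
Visit DN → queue [WP, KK, IV, ZL, DB, NM, BL]
Visit WP → queue [KK, IV, ZL, DB, NM, BL]
Visit KK → queue [IV, ZL, DB, NM, BL]
Visit IV → queue [ZL, DB, NM, BL]
Visit ZL → queue [DB, NM, BL]
Visit DB → queue [NM, BL]
Visit NM; enqueue DZ → queue [BL, DZ]
Visit BL → queue [DZ]
Visit DZ → queue []

GK -> OC -> GC -> ZN -> ON -> HF -> DN -> WP -> KK -> IV -> ZL -> DB -> NM -> BL -> DZ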